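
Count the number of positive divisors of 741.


741 = 3^1 × 13^1 × 19^1
d(741) = (1+1) × (1+1) × (1+1) = 8

8 divisors


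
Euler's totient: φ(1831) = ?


1831 = 1831
Prime factors: 1831
φ(1831) = 1831 × (1-1/1831)
= 1831 × 1830/1831 = 1830

φ(1831) = 1830


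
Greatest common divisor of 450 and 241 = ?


450 = 1 * 241 + 209
241 = 1 * 209 + 32
209 = 6 * 32 + 17
32 = 1 * 17 + 15
17 = 1 * 15 + 2
15 = 7 * 2 + 1
2 = 2 * 1 + 0
GCD = 1


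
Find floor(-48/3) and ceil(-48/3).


-48/3 = -16.0000
floor = -16
ceil = -16

floor = -16, ceil = -16


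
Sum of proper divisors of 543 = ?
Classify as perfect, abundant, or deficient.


Proper divisors: 1, 3, 181
Sum = 1 + 3 + 181 = 185
185 < 543 → deficient

s(543) = 185 (deficient)


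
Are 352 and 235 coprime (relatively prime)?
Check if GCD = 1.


Euclidean algorithm:
352 = 1 * 235 + 117
235 = 2 * 117 + 1
117 = 117 * 1 + 0
GCD(352, 235) = 1

Yes, coprime (GCD = 1)


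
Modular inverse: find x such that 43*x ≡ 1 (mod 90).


Use the extended Euclidean algorithm on (90, 43); each row r = 90*s + 43*t:
r=90, s=1, t=0
r=43, s=0, t=1
q=2: r=4, s=1, t=-2   [90*(1) + 43*(-2) = 4]
q=10: r=3, s=-10, t=21   [90*(-10) + 43*(21) = 3]
q=1: r=1, s=11, t=-23   [90*(11) + 43*(-23) = 1]
q=3: r=0, s=-43, t=90   [90*(-43) + 43*(90) = 0]
GCD = 1 with t = -23, so 43*(-23) ≡ 1 (mod 90)
Inverse = -23 mod 90 = 67
Check: 43 * 67 = 2881 ≡ 1 (mod 90)

43^(-1) ≡ 67 (mod 90)


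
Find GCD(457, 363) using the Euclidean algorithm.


457 = 1 * 363 + 94
363 = 3 * 94 + 81
94 = 1 * 81 + 13
81 = 6 * 13 + 3
13 = 4 * 3 + 1
3 = 3 * 1 + 0
GCD = 1


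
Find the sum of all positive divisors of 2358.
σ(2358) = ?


Divisors of 2358: 1, 2, 3, 6, 9, 18, 131, 262, 393, 786, 1179, 2358
Sum = 1 + 2 + 3 + 6 + 9 + 18 + 131 + 262 + 393 + 786 + 1179 + 2358 = 5148

σ(2358) = 5148


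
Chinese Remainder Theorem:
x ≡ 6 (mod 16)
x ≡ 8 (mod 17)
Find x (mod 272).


M = 16*17 = 272
M1 = M/16 = 17, M2 = M/17 = 16
M1^(-1) mod 16 = 1, M2^(-1) mod 17 = 16
x = 6*17*1 + 8*16*16 = 2150
2150 mod 272 = 246
Check: 246 mod 16 = 6 ✓, 246 mod 17 = 8 ✓

x ≡ 246 (mod 272)


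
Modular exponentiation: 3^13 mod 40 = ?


3^1 mod 40 = 3
3^2 mod 40 = 9
3^3 mod 40 = 27
3^4 mod 40 = 1
3^5 mod 40 = 3
3^6 mod 40 = 9
3^7 mod 40 = 27
3^8 mod 40 = 1
3^9 mod 40 = 3
3^10 mod 40 = 9
3^11 mod 40 = 27
3^12 mod 40 = 1
3^13 mod 40 = 3


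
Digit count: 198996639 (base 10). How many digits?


198996639 has 9 digits in base 10
floor(log10(198996639)) + 1 = floor(8.2988) + 1 = 9

9 digits (base 10)


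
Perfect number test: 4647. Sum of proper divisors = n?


Proper divisors of 4647: 1, 3, 1549
Sum = 1 + 3 + 1549 = 1553

No, 4647 is not perfect (1553 ≠ 4647)


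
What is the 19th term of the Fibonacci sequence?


Sequence: 1, 1, 2, 3, 5, 8, 13, 21, 34, 55, 89, 144, 233, 377, 610, 987, 1597, 2584, 4181
F(19) = 4181


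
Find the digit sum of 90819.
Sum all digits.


9 + 0 + 8 + 1 + 9 = 27


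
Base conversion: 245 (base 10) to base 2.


245 (base 10) = 245 (decimal)
245 (decimal) = 11110101 (base 2)


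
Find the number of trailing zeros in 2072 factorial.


floor(2072/5) = 414
floor(2072/25) = 82
floor(2072/125) = 16
floor(2072/625) = 3
Total = 515

515 trailing zeros


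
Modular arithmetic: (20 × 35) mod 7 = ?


20 × 35 = 700
700 mod 7 = 0


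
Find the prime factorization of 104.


104 / 2 = 52
52 / 2 = 26
26 / 2 = 13
13 / 13 = 1
104 = 2^3 × 13


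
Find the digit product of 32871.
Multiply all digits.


3 × 2 × 8 × 7 × 1 = 336


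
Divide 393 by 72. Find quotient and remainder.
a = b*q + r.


393 = 72 * 5 + 33
Check: 360 + 33 = 393

q = 5, r = 33


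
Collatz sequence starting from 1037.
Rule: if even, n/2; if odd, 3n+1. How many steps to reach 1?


1037 → 3112 → 1556 → 778 → 389 → 1168 → 584 → 292 → 146 → 73 → 220 → 110 → 55 → 166 → 83 → 250 → 125 → 376 → 188 → 94 → 47 → 142 → 71 → 214 → 107 → 322 → 161 → 484 → 242 → 121 → 364 → 182 → 91 → 274 → 137 → 412 → 206 → 103 → 310 → 155 → 466 → 233 → 700 → 350 → 175 → 526 → 263 → 790 → 395 → 1186 → 593 → 1780 → 890 → 445 → 1336 → 668 → 334 → 167 → 502 → 251 → 754 → 377 → 1132 → 566 → 283 → 850 → 425 → 1276 → 638 → 319 → 958 → 479 → 1438 → 719 → 2158 → 1079 → 3238 → 1619 → 4858 → 2429 → 7288 → 3644 → 1822 → 911 → 2734 → 1367 → 4102 → 2051 → 6154 → 3077 → 9232 → 4616 → 2308 → 1154 → 577 → 1732 → 866 → 433 → 1300 → 650 → 325 → 976 → 488 → 244 → 122 → 61 → 184 → 92 → 46 → 23 → 70 → 35 → 106 → 53 → 160 → 80 → 40 → 20 → 10 → 5 → 16 → 8 → 4 → 2 → 1
Total steps = 124

124 steps


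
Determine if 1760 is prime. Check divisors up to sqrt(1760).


1760 / 2 = 880 (exact division)
1760 is NOT prime.

No, 1760 is not prime


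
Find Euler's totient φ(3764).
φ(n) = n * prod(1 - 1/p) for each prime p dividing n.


3764 = 2^2 × 941
Prime factors: 2, 941
φ(3764) = 3764 × (1-1/2) × (1-1/941)
= 3764 × 1/2 × 940/941 = 1880

φ(3764) = 1880


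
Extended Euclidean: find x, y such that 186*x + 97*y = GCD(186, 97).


Tabular extended Euclidean (each row: r = 186*s + 97*t):
r=186, s=1, t=0
r=97, s=0, t=1
q=1: r=89, s=1, t=-1   [186*(1) + 97*(-1) = 89]
q=1: r=8, s=-1, t=2   [186*(-1) + 97*(2) = 8]
q=11: r=1, s=12, t=-23   [186*(12) + 97*(-23) = 1]
q=8: r=0, s=-97, t=186   [186*(-97) + 97*(186) = 0]
GCD = 1; from the row with r=1: x=12, y=-23
Check: 186*(12) + 97*(-23) = 2232 - 2231 = 1

GCD = 1, x = 12, y = -23


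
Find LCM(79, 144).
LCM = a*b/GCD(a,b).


GCD(79, 144) = 1
LCM = 79*144/1 = 11376/1 = 11376

LCM = 11376


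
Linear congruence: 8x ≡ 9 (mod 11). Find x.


GCD(8, 11) = 1, unique solution
a^(-1) mod 11 = 7
x = 7 * 9 mod 11 = 8

x ≡ 8 (mod 11)


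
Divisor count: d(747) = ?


747 = 3^2 × 83^1
d(747) = (2+1) × (1+1) = 6

6 divisors


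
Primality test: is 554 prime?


554 / 2 = 277 (exact division)
554 is NOT prime.

No, 554 is not prime


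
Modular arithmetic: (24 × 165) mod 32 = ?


24 × 165 = 3960
3960 mod 32 = 24


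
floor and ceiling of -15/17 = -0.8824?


-15/17 = -0.8824
floor = -1
ceil = 0

floor = -1, ceil = 0


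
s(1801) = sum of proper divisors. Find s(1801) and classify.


Proper divisors: 1
Sum = 1 = 1
1 < 1801 → deficient

s(1801) = 1 (deficient)


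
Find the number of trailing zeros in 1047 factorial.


floor(1047/5) = 209
floor(1047/25) = 41
floor(1047/125) = 8
floor(1047/625) = 1
Total = 259

259 trailing zeros


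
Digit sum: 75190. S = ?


7 + 5 + 1 + 9 + 0 = 22


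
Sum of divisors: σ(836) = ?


Divisors of 836: 1, 2, 4, 11, 19, 22, 38, 44, 76, 209, 418, 836
Sum = 1 + 2 + 4 + 11 + 19 + 22 + 38 + 44 + 76 + 209 + 418 + 836 = 1680

σ(836) = 1680


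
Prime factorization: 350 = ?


350 / 2 = 175
175 / 5 = 35
35 / 5 = 7
7 / 7 = 1
350 = 2 × 5^2 × 7


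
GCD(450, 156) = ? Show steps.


450 = 2 * 156 + 138
156 = 1 * 138 + 18
138 = 7 * 18 + 12
18 = 1 * 12 + 6
12 = 2 * 6 + 0
GCD = 6


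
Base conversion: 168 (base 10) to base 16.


168 (base 10) = 168 (decimal)
168 (decimal) = A8 (base 16)


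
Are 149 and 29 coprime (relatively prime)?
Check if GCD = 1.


Euclidean algorithm:
149 = 5 * 29 + 4
29 = 7 * 4 + 1
4 = 4 * 1 + 0
GCD(149, 29) = 1

Yes, coprime (GCD = 1)


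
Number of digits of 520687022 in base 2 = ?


520687022 in base 2 = 11111000010010000110110101110
Number of digits = 29

29 digits (base 2)


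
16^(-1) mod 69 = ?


Use the extended Euclidean algorithm on (69, 16); each row r = 69*s + 16*t:
r=69, s=1, t=0
r=16, s=0, t=1
q=4: r=5, s=1, t=-4   [69*(1) + 16*(-4) = 5]
q=3: r=1, s=-3, t=13   [69*(-3) + 16*(13) = 1]
q=5: r=0, s=16, t=-69   [69*(16) + 16*(-69) = 0]
GCD = 1 with t = 13, so 16*(13) ≡ 1 (mod 69)
Inverse = 13 mod 69 = 13
Check: 16 * 13 = 208 ≡ 1 (mod 69)

16^(-1) ≡ 13 (mod 69)


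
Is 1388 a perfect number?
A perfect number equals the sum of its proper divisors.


Proper divisors of 1388: 1, 2, 4, 347, 694
Sum = 1 + 2 + 4 + 347 + 694 = 1048

No, 1388 is not perfect (1048 ≠ 1388)


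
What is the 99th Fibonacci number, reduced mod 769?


F(k) mod 769 for k=1..99:
1, 1, 2, 3, 5, 8, 13, 21, 34, 55, 89, 144, 233, 377, 610, 218, 59, 277, 336, 613, 180, 24, 204, 228, 432, 660, 323, 214, 537, 751, 519, 501, 251, 752, 234, 217, 451, 668, 350, 249, 599, 79, 678, 757, 666, 654, 551, 436, 218, 654, 103, 757, 91, 79, 170, 249, 419, 668, 318, 217, 535, 752, 518, 501, 250, 751, 232, 214, 446, 660, 337, 228, 565, 24, 589, 613, 433, 277, 710, 218, 159, 377, 536, 144, 680, 55, 735, 21, 756, 8, 764, 3, 767, 1, 768, 0, 768, 768, 767
F(99) mod 769 = 767


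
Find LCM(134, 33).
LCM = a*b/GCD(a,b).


GCD(134, 33) = 1
LCM = 134*33/1 = 4422/1 = 4422

LCM = 4422


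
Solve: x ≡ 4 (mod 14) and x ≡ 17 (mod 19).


M = 14*19 = 266
M1 = M/14 = 19, M2 = M/19 = 14
M1^(-1) mod 14 = 3, M2^(-1) mod 19 = 15
x = 4*19*3 + 17*14*15 = 3798
3798 mod 266 = 74
Check: 74 mod 14 = 4 ✓, 74 mod 19 = 17 ✓

x ≡ 74 (mod 266)


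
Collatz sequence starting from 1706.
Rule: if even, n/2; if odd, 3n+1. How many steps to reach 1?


1706 → 853 → 2560 → 1280 → 640 → 320 → 160 → 80 → 40 → 20 → 10 → 5 → 16 → 8 → 4 → 2 → 1
Total steps = 16

16 steps


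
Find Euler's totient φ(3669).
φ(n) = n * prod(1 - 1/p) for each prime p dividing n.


3669 = 3 × 1223
Prime factors: 3, 1223
φ(3669) = 3669 × (1-1/3) × (1-1/1223)
= 3669 × 2/3 × 1222/1223 = 2444

φ(3669) = 2444


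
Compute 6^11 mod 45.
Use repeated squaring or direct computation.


6^1 mod 45 = 6
6^2 mod 45 = 36
6^3 mod 45 = 36
6^4 mod 45 = 36
6^5 mod 45 = 36
6^6 mod 45 = 36
6^7 mod 45 = 36
6^8 mod 45 = 36
6^9 mod 45 = 36
6^10 mod 45 = 36
6^11 mod 45 = 36


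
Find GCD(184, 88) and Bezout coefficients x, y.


Tabular extended Euclidean (each row: r = 184*s + 88*t):
r=184, s=1, t=0
r=88, s=0, t=1
q=2: r=8, s=1, t=-2   [184*(1) + 88*(-2) = 8]
q=11: r=0, s=-11, t=23   [184*(-11) + 88*(23) = 0]
GCD = 8; from the row with r=8: x=1, y=-2
Check: 184*(1) + 88*(-2) = 184 - 176 = 8

GCD = 8, x = 1, y = -2


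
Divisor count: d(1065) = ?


1065 = 3^1 × 5^1 × 71^1
d(1065) = (1+1) × (1+1) × (1+1) = 8

8 divisors


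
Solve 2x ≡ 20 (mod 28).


GCD(2, 28) = 2 divides 20
Divide: 1x ≡ 10 (mod 14)
x ≡ 10 (mod 14)


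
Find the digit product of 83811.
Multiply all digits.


8 × 3 × 8 × 1 × 1 = 192


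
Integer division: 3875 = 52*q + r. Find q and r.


3875 = 52 * 74 + 27
Check: 3848 + 27 = 3875

q = 74, r = 27


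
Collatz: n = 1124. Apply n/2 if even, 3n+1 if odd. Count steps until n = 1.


1124 → 562 → 281 → 844 → 422 → 211 → 634 → 317 → 952 → 476 → 238 → 119 → 358 → 179 → 538 → 269 → 808 → 404 → 202 → 101 → 304 → 152 → 76 → 38 → 19 → 58 → 29 → 88 → 44 → 22 → 11 → 34 → 17 → 52 → 26 → 13 → 40 → 20 → 10 → 5 → 16 → 8 → 4 → 2 → 1
Total steps = 44

44 steps


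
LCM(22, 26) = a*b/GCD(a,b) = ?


GCD(22, 26) = 2
LCM = 22*26/2 = 572/2 = 286

LCM = 286


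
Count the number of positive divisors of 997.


997 = 997^1
d(997) = (1+1) = 2

2 divisors


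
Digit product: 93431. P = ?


9 × 3 × 4 × 3 × 1 = 324


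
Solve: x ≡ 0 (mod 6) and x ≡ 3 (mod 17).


M = 6*17 = 102
M1 = M/6 = 17, M2 = M/17 = 6
M1^(-1) mod 6 = 5, M2^(-1) mod 17 = 3
x = 0*17*5 + 3*6*3 = 54
54 mod 102 = 54
Check: 54 mod 6 = 0 ✓, 54 mod 17 = 3 ✓

x ≡ 54 (mod 102)


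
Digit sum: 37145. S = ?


3 + 7 + 1 + 4 + 5 = 20


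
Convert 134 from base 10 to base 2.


134 (base 10) = 134 (decimal)
134 (decimal) = 10000110 (base 2)


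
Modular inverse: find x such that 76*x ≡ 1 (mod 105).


Use the extended Euclidean algorithm on (105, 76); each row r = 105*s + 76*t:
r=105, s=1, t=0
r=76, s=0, t=1
q=1: r=29, s=1, t=-1   [105*(1) + 76*(-1) = 29]
q=2: r=18, s=-2, t=3   [105*(-2) + 76*(3) = 18]
q=1: r=11, s=3, t=-4   [105*(3) + 76*(-4) = 11]
q=1: r=7, s=-5, t=7   [105*(-5) + 76*(7) = 7]
q=1: r=4, s=8, t=-11   [105*(8) + 76*(-11) = 4]
q=1: r=3, s=-13, t=18   [105*(-13) + 76*(18) = 3]
q=1: r=1, s=21, t=-29   [105*(21) + 76*(-29) = 1]
q=3: r=0, s=-76, t=105   [105*(-76) + 76*(105) = 0]
GCD = 1 with t = -29, so 76*(-29) ≡ 1 (mod 105)
Inverse = -29 mod 105 = 76
Check: 76 * 76 = 5776 ≡ 1 (mod 105)

76^(-1) ≡ 76 (mod 105)


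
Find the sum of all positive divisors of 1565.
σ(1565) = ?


Divisors of 1565: 1, 5, 313, 1565
Sum = 1 + 5 + 313 + 1565 = 1884

σ(1565) = 1884


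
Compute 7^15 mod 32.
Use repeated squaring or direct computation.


7^1 mod 32 = 7
7^2 mod 32 = 17
7^3 mod 32 = 23
7^4 mod 32 = 1
7^5 mod 32 = 7
7^6 mod 32 = 17
7^7 mod 32 = 23
7^8 mod 32 = 1
7^9 mod 32 = 7
7^10 mod 32 = 17
7^11 mod 32 = 23
7^12 mod 32 = 1
7^13 mod 32 = 7
7^14 mod 32 = 17
7^15 mod 32 = 23


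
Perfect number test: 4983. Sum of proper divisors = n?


Proper divisors of 4983: 1, 3, 11, 33, 151, 453, 1661
Sum = 1 + 3 + 11 + 33 + 151 + 453 + 1661 = 2313

No, 4983 is not perfect (2313 ≠ 4983)


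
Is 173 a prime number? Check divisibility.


Check divisors up to sqrt(173) = 13.1529
No divisors found.
173 is prime.

Yes, 173 is prime


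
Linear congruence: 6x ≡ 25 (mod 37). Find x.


GCD(6, 37) = 1, unique solution
a^(-1) mod 37 = 31
x = 31 * 25 mod 37 = 35

x ≡ 35 (mod 37)


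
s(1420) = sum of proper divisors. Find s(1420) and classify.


Proper divisors: 1, 2, 4, 5, 10, 20, 71, 142, 284, 355, 710
Sum = 1 + 2 + 4 + 5 + 10 + 20 + 71 + 142 + 284 + 355 + 710 = 1604
1604 > 1420 → abundant

s(1420) = 1604 (abundant)


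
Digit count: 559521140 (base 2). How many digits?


559521140 in base 2 = 100001010110011001110101110100
Number of digits = 30

30 digits (base 2)


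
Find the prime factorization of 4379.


4379 / 29 = 151
151 / 151 = 1
4379 = 29 × 151


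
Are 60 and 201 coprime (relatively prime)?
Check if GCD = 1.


Euclidean algorithm:
201 = 3 * 60 + 21
60 = 2 * 21 + 18
21 = 1 * 18 + 3
18 = 6 * 3 + 0
GCD(60, 201) = 3

No, not coprime (GCD = 3)


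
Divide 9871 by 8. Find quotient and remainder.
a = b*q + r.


9871 = 8 * 1233 + 7
Check: 9864 + 7 = 9871

q = 1233, r = 7


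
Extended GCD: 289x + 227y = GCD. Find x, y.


Tabular extended Euclidean (each row: r = 289*s + 227*t):
r=289, s=1, t=0
r=227, s=0, t=1
q=1: r=62, s=1, t=-1   [289*(1) + 227*(-1) = 62]
q=3: r=41, s=-3, t=4   [289*(-3) + 227*(4) = 41]
q=1: r=21, s=4, t=-5   [289*(4) + 227*(-5) = 21]
q=1: r=20, s=-7, t=9   [289*(-7) + 227*(9) = 20]
q=1: r=1, s=11, t=-14   [289*(11) + 227*(-14) = 1]
q=20: r=0, s=-227, t=289   [289*(-227) + 227*(289) = 0]
GCD = 1; from the row with r=1: x=11, y=-14
Check: 289*(11) + 227*(-14) = 3179 - 3178 = 1

GCD = 1, x = 11, y = -14


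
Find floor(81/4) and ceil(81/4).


81/4 = 20.2500
floor = 20
ceil = 21

floor = 20, ceil = 21


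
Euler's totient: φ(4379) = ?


4379 = 29 × 151
Prime factors: 29, 151
φ(4379) = 4379 × (1-1/29) × (1-1/151)
= 4379 × 28/29 × 150/151 = 4200

φ(4379) = 4200


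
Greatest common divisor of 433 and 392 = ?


433 = 1 * 392 + 41
392 = 9 * 41 + 23
41 = 1 * 23 + 18
23 = 1 * 18 + 5
18 = 3 * 5 + 3
5 = 1 * 3 + 2
3 = 1 * 2 + 1
2 = 2 * 1 + 0
GCD = 1


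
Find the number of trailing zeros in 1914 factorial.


floor(1914/5) = 382
floor(1914/25) = 76
floor(1914/125) = 15
floor(1914/625) = 3
Total = 476

476 trailing zeros


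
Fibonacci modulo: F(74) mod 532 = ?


F(k) mod 532 for k=1..74:
1, 1, 2, 3, 5, 8, 13, 21, 34, 55, 89, 144, 233, 377, 78, 455, 1, 456, 457, 381, 306, 155, 461, 84, 13, 97, 110, 207, 317, 524, 309, 301, 78, 379, 457, 304, 229, 1, 230, 231, 461, 160, 89, 249, 338, 55, 393, 448, 309, 225, 2, 227, 229, 456, 153, 77, 230, 307, 5, 312, 317, 97, 414, 511, 393, 372, 233, 73, 306, 379, 153, 0, 153, 153
F(74) mod 532 = 153


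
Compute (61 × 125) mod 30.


61 × 125 = 7625
7625 mod 30 = 5


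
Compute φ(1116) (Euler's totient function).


1116 = 2^2 × 3^2 × 31
Prime factors: 2, 3, 31
φ(1116) = 1116 × (1-1/2) × (1-1/3) × (1-1/31)
= 1116 × 1/2 × 2/3 × 30/31 = 360

φ(1116) = 360


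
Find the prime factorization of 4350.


4350 / 2 = 2175
2175 / 3 = 725
725 / 5 = 145
145 / 5 = 29
29 / 29 = 1
4350 = 2 × 3 × 5^2 × 29


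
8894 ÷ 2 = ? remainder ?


8894 = 2 * 4447 + 0
Check: 8894 + 0 = 8894

q = 4447, r = 0


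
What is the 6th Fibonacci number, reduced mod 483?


F(k) mod 483 for k=1..6:
1, 1, 2, 3, 5, 8
F(6) mod 483 = 8


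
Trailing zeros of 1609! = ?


floor(1609/5) = 321
floor(1609/25) = 64
floor(1609/125) = 12
floor(1609/625) = 2
Total = 399

399 trailing zeros


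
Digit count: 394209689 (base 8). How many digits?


394209689 in base 8 = 2737624631
Number of digits = 10

10 digits (base 8)


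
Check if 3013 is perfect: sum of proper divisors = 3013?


Proper divisors of 3013: 1, 23, 131
Sum = 1 + 23 + 131 = 155

No, 3013 is not perfect (155 ≠ 3013)


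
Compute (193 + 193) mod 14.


193 + 193 = 386
386 mod 14 = 8


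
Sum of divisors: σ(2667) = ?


Divisors of 2667: 1, 3, 7, 21, 127, 381, 889, 2667
Sum = 1 + 3 + 7 + 21 + 127 + 381 + 889 + 2667 = 4096

σ(2667) = 4096


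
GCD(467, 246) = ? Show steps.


467 = 1 * 246 + 221
246 = 1 * 221 + 25
221 = 8 * 25 + 21
25 = 1 * 21 + 4
21 = 5 * 4 + 1
4 = 4 * 1 + 0
GCD = 1


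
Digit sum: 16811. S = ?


1 + 6 + 8 + 1 + 1 = 17


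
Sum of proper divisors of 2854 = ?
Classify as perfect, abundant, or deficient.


Proper divisors: 1, 2, 1427
Sum = 1 + 2 + 1427 = 1430
1430 < 2854 → deficient

s(2854) = 1430 (deficient)


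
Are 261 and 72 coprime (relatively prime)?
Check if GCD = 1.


Euclidean algorithm:
261 = 3 * 72 + 45
72 = 1 * 45 + 27
45 = 1 * 27 + 18
27 = 1 * 18 + 9
18 = 2 * 9 + 0
GCD(261, 72) = 9

No, not coprime (GCD = 9)


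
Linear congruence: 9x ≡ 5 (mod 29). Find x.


GCD(9, 29) = 1, unique solution
a^(-1) mod 29 = 13
x = 13 * 5 mod 29 = 7

x ≡ 7 (mod 29)


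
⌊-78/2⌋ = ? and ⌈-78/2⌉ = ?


-78/2 = -39.0000
floor = -39
ceil = -39

floor = -39, ceil = -39


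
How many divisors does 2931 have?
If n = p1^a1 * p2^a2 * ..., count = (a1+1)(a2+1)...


2931 = 3^1 × 977^1
d(2931) = (1+1) × (1+1) = 4

4 divisors


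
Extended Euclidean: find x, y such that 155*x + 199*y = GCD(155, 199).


Tabular extended Euclidean (each row: r = 155*s + 199*t):
r=155, s=1, t=0
r=199, s=0, t=1
q=0: r=155, s=1, t=0   [155*(1) + 199*(0) = 155]
q=1: r=44, s=-1, t=1   [155*(-1) + 199*(1) = 44]
q=3: r=23, s=4, t=-3   [155*(4) + 199*(-3) = 23]
q=1: r=21, s=-5, t=4   [155*(-5) + 199*(4) = 21]
q=1: r=2, s=9, t=-7   [155*(9) + 199*(-7) = 2]
q=10: r=1, s=-95, t=74   [155*(-95) + 199*(74) = 1]
q=2: r=0, s=199, t=-155   [155*(199) + 199*(-155) = 0]
GCD = 1; from the row with r=1: x=-95, y=74
Check: 155*(-95) + 199*(74) = -14725 + 14726 = 1

GCD = 1, x = -95, y = 74


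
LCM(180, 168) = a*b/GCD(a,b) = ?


GCD(180, 168) = 12
LCM = 180*168/12 = 30240/12 = 2520

LCM = 2520


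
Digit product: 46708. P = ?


4 × 6 × 7 × 0 × 8 = 0


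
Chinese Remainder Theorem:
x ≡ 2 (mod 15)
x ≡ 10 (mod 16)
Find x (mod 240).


M = 15*16 = 240
M1 = M/15 = 16, M2 = M/16 = 15
M1^(-1) mod 15 = 1, M2^(-1) mod 16 = 15
x = 2*16*1 + 10*15*15 = 2282
2282 mod 240 = 122
Check: 122 mod 15 = 2 ✓, 122 mod 16 = 10 ✓

x ≡ 122 (mod 240)


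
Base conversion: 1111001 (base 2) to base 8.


1111001 (base 2) = 121 (decimal)
121 (decimal) = 171 (base 8)


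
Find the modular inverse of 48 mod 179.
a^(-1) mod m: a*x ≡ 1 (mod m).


Use the extended Euclidean algorithm on (179, 48); each row r = 179*s + 48*t:
r=179, s=1, t=0
r=48, s=0, t=1
q=3: r=35, s=1, t=-3   [179*(1) + 48*(-3) = 35]
q=1: r=13, s=-1, t=4   [179*(-1) + 48*(4) = 13]
q=2: r=9, s=3, t=-11   [179*(3) + 48*(-11) = 9]
q=1: r=4, s=-4, t=15   [179*(-4) + 48*(15) = 4]
q=2: r=1, s=11, t=-41   [179*(11) + 48*(-41) = 1]
q=4: r=0, s=-48, t=179   [179*(-48) + 48*(179) = 0]
GCD = 1 with t = -41, so 48*(-41) ≡ 1 (mod 179)
Inverse = -41 mod 179 = 138
Check: 48 * 138 = 6624 ≡ 1 (mod 179)

48^(-1) ≡ 138 (mod 179)


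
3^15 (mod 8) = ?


3^1 mod 8 = 3
3^2 mod 8 = 1
3^3 mod 8 = 3
3^4 mod 8 = 1
3^5 mod 8 = 3
3^6 mod 8 = 1
3^7 mod 8 = 3
3^8 mod 8 = 1
3^9 mod 8 = 3
3^10 mod 8 = 1
3^11 mod 8 = 3
3^12 mod 8 = 1
3^13 mod 8 = 3
3^14 mod 8 = 1
3^15 mod 8 = 3


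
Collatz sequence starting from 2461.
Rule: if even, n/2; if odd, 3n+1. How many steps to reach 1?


2461 → 7384 → 3692 → 1846 → 923 → 2770 → 1385 → 4156 → 2078 → 1039 → 3118 → 1559 → 4678 → 2339 → 7018 → 3509 → 10528 → 5264 → 2632 → 1316 → 658 → 329 → 988 → 494 → 247 → 742 → 371 → 1114 → 557 → 1672 → 836 → 418 → 209 → 628 → 314 → 157 → 472 → 236 → 118 → 59 → 178 → 89 → 268 → 134 → 67 → 202 → 101 → 304 → 152 → 76 → 38 → 19 → 58 → 29 → 88 → 44 → 22 → 11 → 34 → 17 → 52 → 26 → 13 → 40 → 20 → 10 → 5 → 16 → 8 → 4 → 2 → 1
Total steps = 71

71 steps


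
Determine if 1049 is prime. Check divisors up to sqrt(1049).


Check divisors up to sqrt(1049) = 32.3883
No divisors found.
1049 is prime.

Yes, 1049 is prime


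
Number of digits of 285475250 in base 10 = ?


285475250 has 9 digits in base 10
floor(log10(285475250)) + 1 = floor(8.4556) + 1 = 9

9 digits (base 10)


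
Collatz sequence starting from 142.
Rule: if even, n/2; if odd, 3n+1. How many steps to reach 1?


142 → 71 → 214 → 107 → 322 → 161 → 484 → 242 → 121 → 364 → 182 → 91 → 274 → 137 → 412 → 206 → 103 → 310 → 155 → 466 → 233 → 700 → 350 → 175 → 526 → 263 → 790 → 395 → 1186 → 593 → 1780 → 890 → 445 → 1336 → 668 → 334 → 167 → 502 → 251 → 754 → 377 → 1132 → 566 → 283 → 850 → 425 → 1276 → 638 → 319 → 958 → 479 → 1438 → 719 → 2158 → 1079 → 3238 → 1619 → 4858 → 2429 → 7288 → 3644 → 1822 → 911 → 2734 → 1367 → 4102 → 2051 → 6154 → 3077 → 9232 → 4616 → 2308 → 1154 → 577 → 1732 → 866 → 433 → 1300 → 650 → 325 → 976 → 488 → 244 → 122 → 61 → 184 → 92 → 46 → 23 → 70 → 35 → 106 → 53 → 160 → 80 → 40 → 20 → 10 → 5 → 16 → 8 → 4 → 2 → 1
Total steps = 103

103 steps


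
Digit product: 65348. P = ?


6 × 5 × 3 × 4 × 8 = 2880


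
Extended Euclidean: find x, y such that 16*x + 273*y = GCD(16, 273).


Tabular extended Euclidean (each row: r = 16*s + 273*t):
r=16, s=1, t=0
r=273, s=0, t=1
q=0: r=16, s=1, t=0   [16*(1) + 273*(0) = 16]
q=17: r=1, s=-17, t=1   [16*(-17) + 273*(1) = 1]
q=16: r=0, s=273, t=-16   [16*(273) + 273*(-16) = 0]
GCD = 1; from the row with r=1: x=-17, y=1
Check: 16*(-17) + 273*(1) = -272 + 273 = 1

GCD = 1, x = -17, y = 1


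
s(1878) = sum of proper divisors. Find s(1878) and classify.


Proper divisors: 1, 2, 3, 6, 313, 626, 939
Sum = 1 + 2 + 3 + 6 + 313 + 626 + 939 = 1890
1890 > 1878 → abundant

s(1878) = 1890 (abundant)


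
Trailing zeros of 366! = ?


floor(366/5) = 73
floor(366/25) = 14
floor(366/125) = 2
Total = 89

89 trailing zeros


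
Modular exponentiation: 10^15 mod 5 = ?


10^1 mod 5 = 0
10^2 mod 5 = 0
10^3 mod 5 = 0
10^4 mod 5 = 0
10^5 mod 5 = 0
10^6 mod 5 = 0
10^7 mod 5 = 0
10^8 mod 5 = 0
10^9 mod 5 = 0
10^10 mod 5 = 0
10^11 mod 5 = 0
10^12 mod 5 = 0
10^13 mod 5 = 0
10^14 mod 5 = 0
10^15 mod 5 = 0


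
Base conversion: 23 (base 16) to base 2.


23 (base 16) = 35 (decimal)
35 (decimal) = 100011 (base 2)


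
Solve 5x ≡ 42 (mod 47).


GCD(5, 47) = 1, unique solution
a^(-1) mod 47 = 19
x = 19 * 42 mod 47 = 46

x ≡ 46 (mod 47)


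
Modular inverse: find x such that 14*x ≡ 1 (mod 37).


Use the extended Euclidean algorithm on (37, 14); each row r = 37*s + 14*t:
r=37, s=1, t=0
r=14, s=0, t=1
q=2: r=9, s=1, t=-2   [37*(1) + 14*(-2) = 9]
q=1: r=5, s=-1, t=3   [37*(-1) + 14*(3) = 5]
q=1: r=4, s=2, t=-5   [37*(2) + 14*(-5) = 4]
q=1: r=1, s=-3, t=8   [37*(-3) + 14*(8) = 1]
q=4: r=0, s=14, t=-37   [37*(14) + 14*(-37) = 0]
GCD = 1 with t = 8, so 14*(8) ≡ 1 (mod 37)
Inverse = 8 mod 37 = 8
Check: 14 * 8 = 112 ≡ 1 (mod 37)

14^(-1) ≡ 8 (mod 37)


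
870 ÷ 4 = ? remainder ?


870 = 4 * 217 + 2
Check: 868 + 2 = 870

q = 217, r = 2


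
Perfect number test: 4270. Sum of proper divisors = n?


Proper divisors of 4270: 1, 2, 5, 7, 10, 14, 35, 61, 70, 122, 305, 427, 610, 854, 2135
Sum = 1 + 2 + 5 + 7 + 10 + 14 + 35 + 61 + 70 + 122 + 305 + 427 + 610 + 854 + 2135 = 4658

No, 4270 is not perfect (4658 ≠ 4270)


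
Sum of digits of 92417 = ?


9 + 2 + 4 + 1 + 7 = 23


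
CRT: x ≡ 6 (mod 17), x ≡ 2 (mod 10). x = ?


M = 17*10 = 170
M1 = M/17 = 10, M2 = M/10 = 17
M1^(-1) mod 17 = 12, M2^(-1) mod 10 = 3
x = 6*10*12 + 2*17*3 = 822
822 mod 170 = 142
Check: 142 mod 17 = 6 ✓, 142 mod 10 = 2 ✓

x ≡ 142 (mod 170)


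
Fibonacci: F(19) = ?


Sequence: 1, 1, 2, 3, 5, 8, 13, 21, 34, 55, 89, 144, 233, 377, 610, 987, 1597, 2584, 4181
F(19) = 4181


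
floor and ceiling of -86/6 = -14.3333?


-86/6 = -14.3333
floor = -15
ceil = -14

floor = -15, ceil = -14


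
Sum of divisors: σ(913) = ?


Divisors of 913: 1, 11, 83, 913
Sum = 1 + 11 + 83 + 913 = 1008

σ(913) = 1008


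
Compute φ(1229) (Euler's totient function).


1229 = 1229
Prime factors: 1229
φ(1229) = 1229 × (1-1/1229)
= 1229 × 1228/1229 = 1228

φ(1229) = 1228


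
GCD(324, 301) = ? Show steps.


324 = 1 * 301 + 23
301 = 13 * 23 + 2
23 = 11 * 2 + 1
2 = 2 * 1 + 0
GCD = 1


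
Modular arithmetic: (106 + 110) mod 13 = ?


106 + 110 = 216
216 mod 13 = 8


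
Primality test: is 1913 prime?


Check divisors up to sqrt(1913) = 43.7379
No divisors found.
1913 is prime.

Yes, 1913 is prime


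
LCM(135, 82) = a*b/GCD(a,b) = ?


GCD(135, 82) = 1
LCM = 135*82/1 = 11070/1 = 11070

LCM = 11070


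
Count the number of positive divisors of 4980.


4980 = 2^2 × 3^1 × 5^1 × 83^1
d(4980) = (2+1) × (1+1) × (1+1) × (1+1) = 24

24 divisors


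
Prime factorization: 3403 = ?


3403 / 41 = 83
83 / 83 = 1
3403 = 41 × 83


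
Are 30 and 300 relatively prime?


Euclidean algorithm:
300 = 10 * 30 + 0
GCD(30, 300) = 30

No, not coprime (GCD = 30)


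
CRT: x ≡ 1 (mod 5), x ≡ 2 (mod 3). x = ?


M = 5*3 = 15
M1 = M/5 = 3, M2 = M/3 = 5
M1^(-1) mod 5 = 2, M2^(-1) mod 3 = 2
x = 1*3*2 + 2*5*2 = 26
26 mod 15 = 11
Check: 11 mod 5 = 1 ✓, 11 mod 3 = 2 ✓

x ≡ 11 (mod 15)


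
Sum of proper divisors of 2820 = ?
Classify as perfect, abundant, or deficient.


Proper divisors: 1, 2, 3, 4, 5, 6, 10, 12, 15, 20, 30, 47, 60, 94, 141, 188, 235, 282, 470, 564, 705, 940, 1410
Sum = 1 + 2 + 3 + 4 + 5 + 6 + 10 + 12 + 15 + 20 + 30 + 47 + 60 + 94 + 141 + 188 + 235 + 282 + 470 + 564 + 705 + 940 + 1410 = 5244
5244 > 2820 → abundant

s(2820) = 5244 (abundant)


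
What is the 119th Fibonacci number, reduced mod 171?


F(k) mod 171 for k=1..119:
1, 1, 2, 3, 5, 8, 13, 21, 34, 55, 89, 144, 62, 35, 97, 132, 58, 19, 77, 96, 2, 98, 100, 27, 127, 154, 110, 93, 32, 125, 157, 111, 97, 37, 134, 0, 134, 134, 97, 60, 157, 46, 32, 78, 110, 17, 127, 144, 100, 73, 2, 75, 77, 152, 58, 39, 97, 136, 62, 27, 89, 116, 34, 150, 13, 163, 5, 168, 2, 170, 1, 0, 1, 1, 2, 3, 5, 8, 13, 21, 34, 55, 89, 144, 62, 35, 97, 132, 58, 19, 77, 96, 2, 98, 100, 27, 127, 154, 110, 93, 32, 125, 157, 111, 97, 37, 134, 0, 134, 134, 97, 60, 157, 46, 32, 78, 110, 17, 127
F(119) mod 171 = 127


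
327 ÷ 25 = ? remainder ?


327 = 25 * 13 + 2
Check: 325 + 2 = 327

q = 13, r = 2


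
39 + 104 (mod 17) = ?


39 + 104 = 143
143 mod 17 = 7


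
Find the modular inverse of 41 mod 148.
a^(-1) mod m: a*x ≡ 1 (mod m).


Use the extended Euclidean algorithm on (148, 41); each row r = 148*s + 41*t:
r=148, s=1, t=0
r=41, s=0, t=1
q=3: r=25, s=1, t=-3   [148*(1) + 41*(-3) = 25]
q=1: r=16, s=-1, t=4   [148*(-1) + 41*(4) = 16]
q=1: r=9, s=2, t=-7   [148*(2) + 41*(-7) = 9]
q=1: r=7, s=-3, t=11   [148*(-3) + 41*(11) = 7]
q=1: r=2, s=5, t=-18   [148*(5) + 41*(-18) = 2]
q=3: r=1, s=-18, t=65   [148*(-18) + 41*(65) = 1]
q=2: r=0, s=41, t=-148   [148*(41) + 41*(-148) = 0]
GCD = 1 with t = 65, so 41*(65) ≡ 1 (mod 148)
Inverse = 65 mod 148 = 65
Check: 41 * 65 = 2665 ≡ 1 (mod 148)

41^(-1) ≡ 65 (mod 148)


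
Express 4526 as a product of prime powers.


4526 / 2 = 2263
2263 / 31 = 73
73 / 73 = 1
4526 = 2 × 31 × 73


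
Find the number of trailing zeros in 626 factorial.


floor(626/5) = 125
floor(626/25) = 25
floor(626/125) = 5
floor(626/625) = 1
Total = 156

156 trailing zeros


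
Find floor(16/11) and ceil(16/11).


16/11 = 1.4545
floor = 1
ceil = 2

floor = 1, ceil = 2


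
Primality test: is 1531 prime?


Check divisors up to sqrt(1531) = 39.1280
No divisors found.
1531 is prime.

Yes, 1531 is prime


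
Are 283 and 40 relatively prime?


Euclidean algorithm:
283 = 7 * 40 + 3
40 = 13 * 3 + 1
3 = 3 * 1 + 0
GCD(283, 40) = 1

Yes, coprime (GCD = 1)


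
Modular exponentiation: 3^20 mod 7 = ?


3^1 mod 7 = 3
3^2 mod 7 = 2
3^3 mod 7 = 6
3^4 mod 7 = 4
3^5 mod 7 = 5
3^6 mod 7 = 1
3^7 mod 7 = 3
3^8 mod 7 = 2
3^9 mod 7 = 6
3^10 mod 7 = 4
3^11 mod 7 = 5
3^12 mod 7 = 1
3^13 mod 7 = 3
3^14 mod 7 = 2
3^15 mod 7 = 6
3^16 mod 7 = 4
3^17 mod 7 = 5
3^18 mod 7 = 1
3^19 mod 7 = 3
3^20 mod 7 = 2


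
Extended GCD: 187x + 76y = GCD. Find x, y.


Tabular extended Euclidean (each row: r = 187*s + 76*t):
r=187, s=1, t=0
r=76, s=0, t=1
q=2: r=35, s=1, t=-2   [187*(1) + 76*(-2) = 35]
q=2: r=6, s=-2, t=5   [187*(-2) + 76*(5) = 6]
q=5: r=5, s=11, t=-27   [187*(11) + 76*(-27) = 5]
q=1: r=1, s=-13, t=32   [187*(-13) + 76*(32) = 1]
q=5: r=0, s=76, t=-187   [187*(76) + 76*(-187) = 0]
GCD = 1; from the row with r=1: x=-13, y=32
Check: 187*(-13) + 76*(32) = -2431 + 2432 = 1

GCD = 1, x = -13, y = 32


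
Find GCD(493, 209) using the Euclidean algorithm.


493 = 2 * 209 + 75
209 = 2 * 75 + 59
75 = 1 * 59 + 16
59 = 3 * 16 + 11
16 = 1 * 11 + 5
11 = 2 * 5 + 1
5 = 5 * 1 + 0
GCD = 1


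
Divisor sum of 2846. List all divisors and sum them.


Divisors of 2846: 1, 2, 1423, 2846
Sum = 1 + 2 + 1423 + 2846 = 4272

σ(2846) = 4272


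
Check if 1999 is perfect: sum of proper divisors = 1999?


Proper divisors of 1999: 1
Sum = 1 = 1

No, 1999 is not perfect (1 ≠ 1999)


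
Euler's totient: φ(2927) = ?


2927 = 2927
Prime factors: 2927
φ(2927) = 2927 × (1-1/2927)
= 2927 × 2926/2927 = 2926

φ(2927) = 2926


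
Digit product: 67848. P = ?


6 × 7 × 8 × 4 × 8 = 10752


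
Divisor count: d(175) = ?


175 = 5^2 × 7^1
d(175) = (2+1) × (1+1) = 6

6 divisors


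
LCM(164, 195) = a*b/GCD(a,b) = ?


GCD(164, 195) = 1
LCM = 164*195/1 = 31980/1 = 31980

LCM = 31980


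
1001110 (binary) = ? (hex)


1001110 (base 2) = 78 (decimal)
78 (decimal) = 4E (base 16)


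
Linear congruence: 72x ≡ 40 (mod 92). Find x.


GCD(72, 92) = 4 divides 40
Divide: 18x ≡ 10 (mod 23)
x ≡ 21 (mod 23)


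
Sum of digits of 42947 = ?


4 + 2 + 9 + 4 + 7 = 26


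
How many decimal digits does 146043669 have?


146043669 has 9 digits in base 10
floor(log10(146043669)) + 1 = floor(8.1645) + 1 = 9

9 digits (base 10)


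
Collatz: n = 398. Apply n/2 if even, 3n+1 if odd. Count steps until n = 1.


398 → 199 → 598 → 299 → 898 → 449 → 1348 → 674 → 337 → 1012 → 506 → 253 → 760 → 380 → 190 → 95 → 286 → 143 → 430 → 215 → 646 → 323 → 970 → 485 → 1456 → 728 → 364 → 182 → 91 → 274 → 137 → 412 → 206 → 103 → 310 → 155 → 466 → 233 → 700 → 350 → 175 → 526 → 263 → 790 → 395 → 1186 → 593 → 1780 → 890 → 445 → 1336 → 668 → 334 → 167 → 502 → 251 → 754 → 377 → 1132 → 566 → 283 → 850 → 425 → 1276 → 638 → 319 → 958 → 479 → 1438 → 719 → 2158 → 1079 → 3238 → 1619 → 4858 → 2429 → 7288 → 3644 → 1822 → 911 → 2734 → 1367 → 4102 → 2051 → 6154 → 3077 → 9232 → 4616 → 2308 → 1154 → 577 → 1732 → 866 → 433 → 1300 → 650 → 325 → 976 → 488 → 244 → 122 → 61 → 184 → 92 → 46 → 23 → 70 → 35 → 106 → 53 → 160 → 80 → 40 → 20 → 10 → 5 → 16 → 8 → 4 → 2 → 1
Total steps = 120

120 steps


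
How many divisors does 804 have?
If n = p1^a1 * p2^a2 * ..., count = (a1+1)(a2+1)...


804 = 2^2 × 3^1 × 67^1
d(804) = (2+1) × (1+1) × (1+1) = 12

12 divisors


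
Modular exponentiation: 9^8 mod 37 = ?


9^1 mod 37 = 9
9^2 mod 37 = 7
9^3 mod 37 = 26
9^4 mod 37 = 12
9^5 mod 37 = 34
9^6 mod 37 = 10
9^7 mod 37 = 16
9^8 mod 37 = 33


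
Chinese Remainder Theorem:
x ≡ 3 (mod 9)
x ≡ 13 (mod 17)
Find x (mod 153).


M = 9*17 = 153
M1 = M/9 = 17, M2 = M/17 = 9
M1^(-1) mod 9 = 8, M2^(-1) mod 17 = 2
x = 3*17*8 + 13*9*2 = 642
642 mod 153 = 30
Check: 30 mod 9 = 3 ✓, 30 mod 17 = 13 ✓

x ≡ 30 (mod 153)


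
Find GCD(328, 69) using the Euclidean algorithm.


328 = 4 * 69 + 52
69 = 1 * 52 + 17
52 = 3 * 17 + 1
17 = 17 * 1 + 0
GCD = 1


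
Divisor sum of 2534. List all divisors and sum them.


Divisors of 2534: 1, 2, 7, 14, 181, 362, 1267, 2534
Sum = 1 + 2 + 7 + 14 + 181 + 362 + 1267 + 2534 = 4368

σ(2534) = 4368


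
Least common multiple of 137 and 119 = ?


GCD(137, 119) = 1
LCM = 137*119/1 = 16303/1 = 16303

LCM = 16303


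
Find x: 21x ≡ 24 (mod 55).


GCD(21, 55) = 1, unique solution
a^(-1) mod 55 = 21
x = 21 * 24 mod 55 = 9

x ≡ 9 (mod 55)


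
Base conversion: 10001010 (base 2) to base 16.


10001010 (base 2) = 138 (decimal)
138 (decimal) = 8A (base 16)


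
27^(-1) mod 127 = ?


Use the extended Euclidean algorithm on (127, 27); each row r = 127*s + 27*t:
r=127, s=1, t=0
r=27, s=0, t=1
q=4: r=19, s=1, t=-4   [127*(1) + 27*(-4) = 19]
q=1: r=8, s=-1, t=5   [127*(-1) + 27*(5) = 8]
q=2: r=3, s=3, t=-14   [127*(3) + 27*(-14) = 3]
q=2: r=2, s=-7, t=33   [127*(-7) + 27*(33) = 2]
q=1: r=1, s=10, t=-47   [127*(10) + 27*(-47) = 1]
q=2: r=0, s=-27, t=127   [127*(-27) + 27*(127) = 0]
GCD = 1 with t = -47, so 27*(-47) ≡ 1 (mod 127)
Inverse = -47 mod 127 = 80
Check: 27 * 80 = 2160 ≡ 1 (mod 127)

27^(-1) ≡ 80 (mod 127)


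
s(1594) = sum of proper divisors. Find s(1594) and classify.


Proper divisors: 1, 2, 797
Sum = 1 + 2 + 797 = 800
800 < 1594 → deficient

s(1594) = 800 (deficient)


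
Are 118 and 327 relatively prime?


Euclidean algorithm:
327 = 2 * 118 + 91
118 = 1 * 91 + 27
91 = 3 * 27 + 10
27 = 2 * 10 + 7
10 = 1 * 7 + 3
7 = 2 * 3 + 1
3 = 3 * 1 + 0
GCD(118, 327) = 1

Yes, coprime (GCD = 1)


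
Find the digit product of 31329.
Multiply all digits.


3 × 1 × 3 × 2 × 9 = 162


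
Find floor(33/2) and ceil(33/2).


33/2 = 16.5000
floor = 16
ceil = 17

floor = 16, ceil = 17


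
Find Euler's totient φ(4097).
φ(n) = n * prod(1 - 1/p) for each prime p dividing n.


4097 = 17 × 241
Prime factors: 17, 241
φ(4097) = 4097 × (1-1/17) × (1-1/241)
= 4097 × 16/17 × 240/241 = 3840

φ(4097) = 3840


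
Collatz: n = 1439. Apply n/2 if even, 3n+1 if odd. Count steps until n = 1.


1439 → 4318 → 2159 → 6478 → 3239 → 9718 → 4859 → 14578 → 7289 → 21868 → 10934 → 5467 → 16402 → 8201 → 24604 → 12302 → 6151 → 18454 → 9227 → 27682 → 13841 → 41524 → 20762 → 10381 → 31144 → 15572 → 7786 → 3893 → 11680 → 5840 → 2920 → 1460 → 730 → 365 → 1096 → 548 → 274 → 137 → 412 → 206 → 103 → 310 → 155 → 466 → 233 → 700 → 350 → 175 → 526 → 263 → 790 → 395 → 1186 → 593 → 1780 → 890 → 445 → 1336 → 668 → 334 → 167 → 502 → 251 → 754 → 377 → 1132 → 566 → 283 → 850 → 425 → 1276 → 638 → 319 → 958 → 479 → 1438 → 719 → 2158 → 1079 → 3238 → 1619 → 4858 → 2429 → 7288 → 3644 → 1822 → 911 → 2734 → 1367 → 4102 → 2051 → 6154 → 3077 → 9232 → 4616 → 2308 → 1154 → 577 → 1732 → 866 → 433 → 1300 → 650 → 325 → 976 → 488 → 244 → 122 → 61 → 184 → 92 → 46 → 23 → 70 → 35 → 106 → 53 → 160 → 80 → 40 → 20 → 10 → 5 → 16 → 8 → 4 → 2 → 1
Total steps = 127

127 steps


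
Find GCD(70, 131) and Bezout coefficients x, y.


Tabular extended Euclidean (each row: r = 70*s + 131*t):
r=70, s=1, t=0
r=131, s=0, t=1
q=0: r=70, s=1, t=0   [70*(1) + 131*(0) = 70]
q=1: r=61, s=-1, t=1   [70*(-1) + 131*(1) = 61]
q=1: r=9, s=2, t=-1   [70*(2) + 131*(-1) = 9]
q=6: r=7, s=-13, t=7   [70*(-13) + 131*(7) = 7]
q=1: r=2, s=15, t=-8   [70*(15) + 131*(-8) = 2]
q=3: r=1, s=-58, t=31   [70*(-58) + 131*(31) = 1]
q=2: r=0, s=131, t=-70   [70*(131) + 131*(-70) = 0]
GCD = 1; from the row with r=1: x=-58, y=31
Check: 70*(-58) + 131*(31) = -4060 + 4061 = 1

GCD = 1, x = -58, y = 31


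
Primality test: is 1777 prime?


Check divisors up to sqrt(1777) = 42.1545
No divisors found.
1777 is prime.

Yes, 1777 is prime


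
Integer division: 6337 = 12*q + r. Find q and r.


6337 = 12 * 528 + 1
Check: 6336 + 1 = 6337

q = 528, r = 1


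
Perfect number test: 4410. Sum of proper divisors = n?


Proper divisors of 4410: 1, 2, 3, 5, 6, 7, 9, 10, 14, 15, 18, 21, 30, 35, 42, 45, 49, 63, 70, 90, 98, 105, 126, 147, 210, 245, 294, 315, 441, 490, 630, 735, 882, 1470, 2205
Sum = 1 + 2 + 3 + 5 + 6 + 7 + 9 + 10 + 14 + 15 + 18 + 21 + 30 + 35 + 42 + 45 + 49 + 63 + 70 + 90 + 98 + 105 + 126 + 147 + 210 + 245 + 294 + 315 + 441 + 490 + 630 + 735 + 882 + 1470 + 2205 = 8928

No, 4410 is not perfect (8928 ≠ 4410)


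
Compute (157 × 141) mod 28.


157 × 141 = 22137
22137 mod 28 = 17


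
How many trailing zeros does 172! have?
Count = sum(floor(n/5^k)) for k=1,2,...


floor(172/5) = 34
floor(172/25) = 6
floor(172/125) = 1
Total = 41

41 trailing zeros


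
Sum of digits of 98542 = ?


9 + 8 + 5 + 4 + 2 = 28


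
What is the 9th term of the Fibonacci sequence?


Sequence: 1, 1, 2, 3, 5, 8, 13, 21, 34
F(9) = 34


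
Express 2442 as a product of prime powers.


2442 / 2 = 1221
1221 / 3 = 407
407 / 11 = 37
37 / 37 = 1
2442 = 2 × 3 × 11 × 37


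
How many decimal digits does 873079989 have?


873079989 has 9 digits in base 10
floor(log10(873079989)) + 1 = floor(8.9411) + 1 = 9

9 digits (base 10)


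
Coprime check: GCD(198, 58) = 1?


Euclidean algorithm:
198 = 3 * 58 + 24
58 = 2 * 24 + 10
24 = 2 * 10 + 4
10 = 2 * 4 + 2
4 = 2 * 2 + 0
GCD(198, 58) = 2

No, not coprime (GCD = 2)


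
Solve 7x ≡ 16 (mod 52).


GCD(7, 52) = 1, unique solution
a^(-1) mod 52 = 15
x = 15 * 16 mod 52 = 32

x ≡ 32 (mod 52)


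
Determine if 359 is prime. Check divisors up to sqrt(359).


Check divisors up to sqrt(359) = 18.9473
No divisors found.
359 is prime.

Yes, 359 is prime


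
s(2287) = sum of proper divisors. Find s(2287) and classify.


Proper divisors: 1
Sum = 1 = 1
1 < 2287 → deficient

s(2287) = 1 (deficient)


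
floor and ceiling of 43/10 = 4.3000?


43/10 = 4.3000
floor = 4
ceil = 5

floor = 4, ceil = 5


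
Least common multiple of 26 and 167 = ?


GCD(26, 167) = 1
LCM = 26*167/1 = 4342/1 = 4342

LCM = 4342


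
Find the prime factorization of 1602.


1602 / 2 = 801
801 / 3 = 267
267 / 3 = 89
89 / 89 = 1
1602 = 2 × 3^2 × 89


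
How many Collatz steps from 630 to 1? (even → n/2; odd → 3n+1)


630 → 315 → 946 → 473 → 1420 → 710 → 355 → 1066 → 533 → 1600 → 800 → 400 → 200 → 100 → 50 → 25 → 76 → 38 → 19 → 58 → 29 → 88 → 44 → 22 → 11 → 34 → 17 → 52 → 26 → 13 → 40 → 20 → 10 → 5 → 16 → 8 → 4 → 2 → 1
Total steps = 38

38 steps
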